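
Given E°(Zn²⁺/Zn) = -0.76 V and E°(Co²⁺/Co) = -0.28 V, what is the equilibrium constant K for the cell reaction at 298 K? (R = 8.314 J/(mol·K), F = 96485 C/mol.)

1.7 × 10^16

E°_cell = -0.28 − (-0.76) = 0.48 V, with n = 2 electrons transferred.
At equilibrium E = 0, so the Nernst equation gives ln K = nFE°/RT = (2)(96485)(0.48)/((8.314)(298)) = 37.39.
K = e^37.39 = 1.7 × 10^16.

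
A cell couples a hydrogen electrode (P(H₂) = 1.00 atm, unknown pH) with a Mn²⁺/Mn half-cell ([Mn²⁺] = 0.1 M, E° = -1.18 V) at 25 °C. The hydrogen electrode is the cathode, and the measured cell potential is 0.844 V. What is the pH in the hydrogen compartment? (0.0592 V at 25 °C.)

pH = 6.18

E°_cell = 1.18 V and n = 2.
log Q = n(E° − E)/0.0592 = 2×(1.18 − 0.844)/0.0592 = 11.351.
With Q = [Mn²⁺]·P(H₂) / [H⁺]^2, solving for [H⁺] gives log[H⁺] = -6.176, so pH = 6.18.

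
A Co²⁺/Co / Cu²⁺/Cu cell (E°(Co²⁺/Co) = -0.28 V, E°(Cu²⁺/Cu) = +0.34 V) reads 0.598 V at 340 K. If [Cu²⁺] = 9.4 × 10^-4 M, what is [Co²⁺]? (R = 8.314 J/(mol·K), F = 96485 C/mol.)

0.0042 M

From the Nernst equation, ln Q = nF(E° − E)/RT = 2×96485×(0.62 − 0.598)/(8.314×340) = 1.502, so Q = 4.49.
With Q = [Co²⁺]/[Cu²⁺] and the known concentrations, [Co²⁺] in the numerator gives [Co²⁺] = 0.0042 M.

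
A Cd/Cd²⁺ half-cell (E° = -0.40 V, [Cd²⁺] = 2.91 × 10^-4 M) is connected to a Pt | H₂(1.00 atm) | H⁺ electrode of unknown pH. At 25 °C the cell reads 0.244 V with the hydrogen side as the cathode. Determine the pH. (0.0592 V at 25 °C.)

E°_cell = 0.40 V and n = 2.
log Q = n(E° − E)/0.0592 = 2×(0.40 − 0.244)/0.0592 = 5.270.
With Q = [Cd²⁺]·P(H₂) / [H⁺]^2, solving for [H⁺] gives log[H⁺] = -4.403, so pH = 4.40.

pH = 4.40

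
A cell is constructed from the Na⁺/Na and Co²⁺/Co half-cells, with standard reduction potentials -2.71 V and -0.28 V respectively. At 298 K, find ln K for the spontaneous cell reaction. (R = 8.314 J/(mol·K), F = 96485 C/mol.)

ln K = 189.3

E°_cell = -0.28 − (-2.71) = 2.43 V, with n = 2 electrons transferred.
At equilibrium E = 0, so the Nernst equation gives ln K = nFE°/RT = (2)(96485)(2.43)/((8.314)(298)) = 189.26.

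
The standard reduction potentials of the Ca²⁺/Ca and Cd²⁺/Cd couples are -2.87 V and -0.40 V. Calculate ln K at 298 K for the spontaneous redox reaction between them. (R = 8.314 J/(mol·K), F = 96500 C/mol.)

ln K = 192.4

E°_cell = -0.40 − (-2.87) = 2.47 V, with n = 2 electrons transferred.
At equilibrium E = 0, so the Nernst equation gives ln K = nFE°/RT = (2)(96500)(2.47)/((8.314)(298)) = 192.41.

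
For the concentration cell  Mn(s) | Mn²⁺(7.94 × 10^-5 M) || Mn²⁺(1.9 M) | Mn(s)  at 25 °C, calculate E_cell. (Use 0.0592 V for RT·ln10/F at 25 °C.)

0.13 V

Both half-cells are Mn²⁺/Mn, so E°_cell = 0. The concentrated side is the cathode; the cell reaction moves Mn²⁺ from high to low concentration with n = 2.
Q = [Mn²⁺]_dilute/[Mn²⁺]_conc = 7.94 × 10^-5/1.9 = 4.18 × 10^-5.
E = 0 − (0.0592/2) log Q = −(0.0592/2)(-4.379) = 0.1296 V.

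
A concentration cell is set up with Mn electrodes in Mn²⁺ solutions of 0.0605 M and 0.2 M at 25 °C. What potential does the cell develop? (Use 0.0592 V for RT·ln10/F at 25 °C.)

0.015 V

Both half-cells are Mn²⁺/Mn, so E°_cell = 0. The concentrated side is the cathode; the cell reaction moves Mn²⁺ from high to low concentration with n = 2.
Q = [Mn²⁺]_dilute/[Mn²⁺]_conc = 0.0605/0.2 = 0.302.
E = 0 − (0.0592/2) log Q = −(0.0592/2)(-0.519) = 0.0154 V.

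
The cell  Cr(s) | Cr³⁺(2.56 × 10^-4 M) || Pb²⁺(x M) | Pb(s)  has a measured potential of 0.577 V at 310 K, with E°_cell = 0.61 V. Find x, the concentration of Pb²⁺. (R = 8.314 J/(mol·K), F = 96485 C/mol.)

3.4 × 10^-4 M

From the Nernst equation, ln Q = nF(E° − E)/RT = 6×96485×(0.61 − 0.577)/(8.314×310) = 7.412, so Q = 1660.
With Q = [Cr³⁺]^2/[Pb²⁺]^3 and the known concentrations, [Pb²⁺]^3 in the denominator gives [Pb²⁺] = 3.4 × 10^-4 M.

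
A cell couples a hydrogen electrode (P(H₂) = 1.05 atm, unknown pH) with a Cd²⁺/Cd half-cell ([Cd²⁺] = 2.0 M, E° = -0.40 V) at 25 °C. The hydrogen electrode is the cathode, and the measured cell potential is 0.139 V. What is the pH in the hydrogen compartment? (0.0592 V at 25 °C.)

E°_cell = 0.40 V and n = 2.
log Q = n(E° − E)/0.0592 = 2×(0.40 − 0.139)/0.0592 = 8.818.
With Q = [Cd²⁺]·P(H₂) / [H⁺]^2, solving for [H⁺] gives log[H⁺] = -4.248, so pH = 4.25.

pH = 4.25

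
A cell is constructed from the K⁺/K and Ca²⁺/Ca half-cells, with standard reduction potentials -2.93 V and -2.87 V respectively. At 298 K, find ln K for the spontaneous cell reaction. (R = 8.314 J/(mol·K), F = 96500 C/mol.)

ln K = 4.7

E°_cell = -2.87 − (-2.93) = 0.06 V, with n = 2 electrons transferred.
At equilibrium E = 0, so the Nernst equation gives ln K = nFE°/RT = (2)(96500)(0.06)/((8.314)(298)) = 4.67.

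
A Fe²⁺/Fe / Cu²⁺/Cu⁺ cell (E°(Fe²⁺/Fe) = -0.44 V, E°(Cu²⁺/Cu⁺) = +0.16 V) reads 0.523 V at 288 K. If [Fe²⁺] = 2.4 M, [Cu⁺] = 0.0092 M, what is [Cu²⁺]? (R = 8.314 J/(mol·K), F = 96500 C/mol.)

6.4 × 10^-4 M

From the Nernst equation, ln Q = nF(E° − E)/RT = 2×96500×(0.60 − 0.523)/(8.314×288) = 6.206, so Q = 496.
With Q = [Fe²⁺]·[Cu⁺]^2/[Cu²⁺]^2 and the known concentrations, [Cu²⁺]^2 in the denominator gives [Cu²⁺] = 6.4 × 10^-4 M.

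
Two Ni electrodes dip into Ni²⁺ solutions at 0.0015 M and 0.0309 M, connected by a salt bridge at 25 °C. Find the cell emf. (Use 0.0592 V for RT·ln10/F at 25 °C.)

0.039 V

Both half-cells are Ni²⁺/Ni, so E°_cell = 0. The concentrated side is the cathode; the cell reaction moves Ni²⁺ from high to low concentration with n = 2.
Q = [Ni²⁺]_dilute/[Ni²⁺]_conc = 0.0015/0.0309 = 0.0485.
E = 0 − (0.0592/2) log Q = −(0.0592/2)(-1.314) = 0.0389 V.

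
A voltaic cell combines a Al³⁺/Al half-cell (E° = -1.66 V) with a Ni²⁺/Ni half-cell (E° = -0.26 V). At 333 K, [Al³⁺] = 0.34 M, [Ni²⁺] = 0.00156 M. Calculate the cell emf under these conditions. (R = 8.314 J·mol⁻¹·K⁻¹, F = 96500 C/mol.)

The Ni²⁺/Ni couple has the higher reduction potential and acts as the cathode, so E°_cell = -0.26 − (-1.66) = 1.40 V.
Balancing electrons gives n = 6; the reaction quotient is Q = [Al³⁺]^2/[Ni²⁺]^3 = 3.04 × 10^7.
E = E° − (RT/nF) ln Q = 1.40 − (8.314×333)/(6×96500) × (17.232) = 1.400 − 0.082 = 1.318 V.

1.32 V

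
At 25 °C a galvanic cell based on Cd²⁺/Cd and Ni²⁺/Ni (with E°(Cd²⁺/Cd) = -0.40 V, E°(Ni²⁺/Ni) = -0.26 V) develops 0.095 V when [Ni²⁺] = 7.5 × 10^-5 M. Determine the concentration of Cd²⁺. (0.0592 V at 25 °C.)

From the Nernst equation, log Q = n(E° − E)/0.0592 = 2(0.14 − 0.095)/0.0592 = 1.520, so Q = 33.1.
With Q = [Cd²⁺]/[Ni²⁺] and the known concentrations, [Cd²⁺] in the numerator gives [Cd²⁺] = 0.0025 M.

0.0025 M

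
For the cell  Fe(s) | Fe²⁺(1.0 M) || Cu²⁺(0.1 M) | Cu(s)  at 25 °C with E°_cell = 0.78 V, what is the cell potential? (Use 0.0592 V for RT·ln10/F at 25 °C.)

0.750 V

Balancing electrons gives n = 2; the reaction quotient is Q = [Fe²⁺]/[Cu²⁺] = 10.0.
At 25 °C, E = E° − (0.0592/n) log Q = 0.78 − (0.0592/2)(1.000) = 0.780 − 0.030 = 0.750 V.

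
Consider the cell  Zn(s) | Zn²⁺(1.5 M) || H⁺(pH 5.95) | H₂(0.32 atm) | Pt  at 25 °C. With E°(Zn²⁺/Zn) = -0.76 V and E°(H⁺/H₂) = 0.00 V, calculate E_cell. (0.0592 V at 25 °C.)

The hydrogen couple is the cathode, so E°_cell = 0.76 V; n = 2.
[H⁺] = 10^(−5.95) = 1.1 × 10^-6 M, and Q = [Zn²⁺]·P(H₂) / [H⁺]^2 = 3.81 × 10^11.
E = E° − (0.0592/2) log Q = 0.76 − (0.0592/2)(11.581) = 0.417 V.

0.42 V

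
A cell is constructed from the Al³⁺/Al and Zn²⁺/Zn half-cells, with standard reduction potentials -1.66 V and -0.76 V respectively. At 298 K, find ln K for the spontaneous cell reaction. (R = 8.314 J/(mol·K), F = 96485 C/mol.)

ln K = 210.3

E°_cell = -0.76 − (-1.66) = 0.90 V, with n = 6 electrons transferred.
At equilibrium E = 0, so the Nernst equation gives ln K = nFE°/RT = (6)(96485)(0.90)/((8.314)(298)) = 210.29.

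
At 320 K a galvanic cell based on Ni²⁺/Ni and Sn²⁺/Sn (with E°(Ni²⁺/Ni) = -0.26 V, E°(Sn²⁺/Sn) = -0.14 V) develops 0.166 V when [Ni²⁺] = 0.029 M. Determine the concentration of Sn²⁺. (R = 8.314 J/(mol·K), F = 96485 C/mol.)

From the Nernst equation, ln Q = nF(E° − E)/RT = 2×96485×(0.12 − 0.166)/(8.314×320) = -3.336, so Q = 0.0356.
With Q = [Ni²⁺]/[Sn²⁺] and the known concentrations, [Sn²⁺] in the denominator gives [Sn²⁺] = 0.82 M.

0.82 M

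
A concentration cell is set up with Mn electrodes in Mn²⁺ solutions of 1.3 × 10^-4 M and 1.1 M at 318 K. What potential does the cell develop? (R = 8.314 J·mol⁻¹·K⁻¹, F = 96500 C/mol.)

0.12 V

Both half-cells are Mn²⁺/Mn, so E°_cell = 0. The concentrated side is the cathode; the cell reaction moves Mn²⁺ from high to low concentration with n = 2.
Q = [Mn²⁺]_dilute/[Mn²⁺]_conc = 1.3 × 10^-4/1.1 = 1.18 × 10^-4.
E = 0 − (RT/nF) ln Q = −((8.314×318)/(2×96500))(-9.043) = 0.1239 V.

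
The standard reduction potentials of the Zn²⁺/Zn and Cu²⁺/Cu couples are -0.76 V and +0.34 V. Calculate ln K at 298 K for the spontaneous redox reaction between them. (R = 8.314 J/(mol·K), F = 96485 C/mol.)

ln K = 85.7

E°_cell = +0.34 − (-0.76) = 1.10 V, with n = 2 electrons transferred.
At equilibrium E = 0, so the Nernst equation gives ln K = nFE°/RT = (2)(96485)(1.10)/((8.314)(298)) = 85.68.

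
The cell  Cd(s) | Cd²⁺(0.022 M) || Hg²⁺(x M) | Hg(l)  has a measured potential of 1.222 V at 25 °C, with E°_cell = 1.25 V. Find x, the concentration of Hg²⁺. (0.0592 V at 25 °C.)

From the Nernst equation, log Q = n(E° − E)/0.0592 = 2(1.25 − 1.222)/0.0592 = 0.946, so Q = 8.83.
With Q = [Cd²⁺]/[Hg²⁺] and the known concentrations, [Hg²⁺] in the denominator gives [Hg²⁺] = 0.0025 M.

0.0025 M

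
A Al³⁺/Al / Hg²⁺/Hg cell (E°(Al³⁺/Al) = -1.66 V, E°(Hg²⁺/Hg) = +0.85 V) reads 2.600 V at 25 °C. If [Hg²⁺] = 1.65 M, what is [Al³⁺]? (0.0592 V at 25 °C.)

5.8 × 10^-5 M

From the Nernst equation, log Q = n(E° − E)/0.0592 = 6(2.51 − 2.600)/0.0592 = -9.122, so Q = 7.56 × 10^-10.
With Q = [Al³⁺]^2/[Hg²⁺]^3 and the known concentrations, [Al³⁺]^2 in the numerator gives [Al³⁺] = 5.8 × 10^-5 M.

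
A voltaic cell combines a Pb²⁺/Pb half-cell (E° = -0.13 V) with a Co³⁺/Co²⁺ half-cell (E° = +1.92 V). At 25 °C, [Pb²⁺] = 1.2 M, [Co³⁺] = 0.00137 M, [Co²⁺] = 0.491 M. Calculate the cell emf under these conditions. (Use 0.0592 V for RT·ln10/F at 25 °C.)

The Co³⁺/Co²⁺ couple has the higher reduction potential and acts as the cathode, so E°_cell = +1.92 − (-0.13) = 2.05 V.
Balancing electrons gives n = 2; the reaction quotient is Q = [Pb²⁺]·[Co²⁺]^2/[Co³⁺]^2 = 1.54 × 10^5.
At 25 °C, E = E° − (0.0592/n) log Q = 2.05 − (0.0592/2)(5.188) = 2.050 − 0.154 = 1.896 V.

1.90 V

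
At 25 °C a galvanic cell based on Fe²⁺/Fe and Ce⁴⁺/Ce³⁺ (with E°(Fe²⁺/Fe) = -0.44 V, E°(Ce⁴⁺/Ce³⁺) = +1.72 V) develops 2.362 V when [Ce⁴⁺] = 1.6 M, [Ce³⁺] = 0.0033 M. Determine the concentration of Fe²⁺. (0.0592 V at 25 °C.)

0.035 M

From the Nernst equation, log Q = n(E° − E)/0.0592 = 2(2.16 − 2.362)/0.0592 = -6.824, so Q = 1.5 × 10^-7.
With Q = [Fe²⁺]·[Ce³⁺]^2/[Ce⁴⁺]^2 and the known concentrations, [Fe²⁺] in the numerator gives [Fe²⁺] = 0.035 M.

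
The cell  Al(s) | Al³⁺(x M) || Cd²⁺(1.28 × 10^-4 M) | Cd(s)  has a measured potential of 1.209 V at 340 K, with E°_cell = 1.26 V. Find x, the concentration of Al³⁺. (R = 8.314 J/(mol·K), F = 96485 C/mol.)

2.7 × 10^-4 M

From the Nernst equation, ln Q = nF(E° − E)/RT = 6×96485×(1.26 − 1.209)/(8.314×340) = 10.445, so Q = 3.44 × 10^4.
With Q = [Al³⁺]^2/[Cd²⁺]^3 and the known concentrations, [Al³⁺]^2 in the numerator gives [Al³⁺] = 2.7 × 10^-4 M.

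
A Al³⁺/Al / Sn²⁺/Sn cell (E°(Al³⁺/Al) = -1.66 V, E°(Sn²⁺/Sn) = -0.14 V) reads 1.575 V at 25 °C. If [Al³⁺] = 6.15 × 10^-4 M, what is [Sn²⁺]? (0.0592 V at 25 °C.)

From the Nernst equation, log Q = n(E° − E)/0.0592 = 6(1.52 − 1.575)/0.0592 = -5.574, so Q = 2.66 × 10^-6.
With Q = [Al³⁺]^2/[Sn²⁺]^3 and the known concentrations, [Sn²⁺]^3 in the denominator gives [Sn²⁺] = 0.52 M.

0.52 M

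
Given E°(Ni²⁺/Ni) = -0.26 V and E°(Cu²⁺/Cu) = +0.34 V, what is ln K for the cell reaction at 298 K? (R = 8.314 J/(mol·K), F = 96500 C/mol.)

ln K = 46.7

E°_cell = +0.34 − (-0.26) = 0.60 V, with n = 2 electrons transferred.
At equilibrium E = 0, so the Nernst equation gives ln K = nFE°/RT = (2)(96500)(0.60)/((8.314)(298)) = 46.74.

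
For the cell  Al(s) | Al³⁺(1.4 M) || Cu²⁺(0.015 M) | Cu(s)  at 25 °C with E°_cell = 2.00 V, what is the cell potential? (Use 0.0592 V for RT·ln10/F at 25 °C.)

Balancing electrons gives n = 6; the reaction quotient is Q = [Al³⁺]^2/[Cu²⁺]^3 = 5.81 × 10^5.
At 25 °C, E = E° − (0.0592/n) log Q = 2.00 − (0.0592/6)(5.764) = 2.000 − 0.057 = 1.943 V.

1.94 V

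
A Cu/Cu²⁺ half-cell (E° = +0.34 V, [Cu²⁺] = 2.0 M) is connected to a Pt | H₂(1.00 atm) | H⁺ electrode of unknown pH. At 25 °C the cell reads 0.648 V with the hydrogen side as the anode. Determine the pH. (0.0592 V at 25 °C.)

pH = 5.05

E°_cell = 0.34 V and n = 2.
log Q = n(E° − E)/0.0592 = 2×(0.34 − 0.648)/0.0592 = -10.405.
With Q = [H⁺]^2 / ([Cu²⁺]·P(H₂)), solving for [H⁺] gives log[H⁺] = -5.052, so pH = 5.05.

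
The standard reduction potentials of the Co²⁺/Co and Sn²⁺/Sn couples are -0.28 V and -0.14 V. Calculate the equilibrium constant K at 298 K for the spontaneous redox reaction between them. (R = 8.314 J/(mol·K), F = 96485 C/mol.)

E°_cell = -0.14 − (-0.28) = 0.14 V, with n = 2 electrons transferred.
At equilibrium E = 0, so the Nernst equation gives ln K = nFE°/RT = (2)(96485)(0.14)/((8.314)(298)) = 10.90.
K = e^10.90 = 5.4 × 10^4.

5.4 × 10^4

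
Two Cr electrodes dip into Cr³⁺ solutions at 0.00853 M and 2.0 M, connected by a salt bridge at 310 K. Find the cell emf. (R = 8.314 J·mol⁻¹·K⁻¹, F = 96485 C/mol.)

0.049 V

Both half-cells are Cr³⁺/Cr, so E°_cell = 0. The concentrated side is the cathode; the cell reaction moves Cr³⁺ from high to low concentration with n = 3.
Q = [Cr³⁺]_dilute/[Cr³⁺]_conc = 0.00853/2.0 = 0.00426.
E = 0 − (RT/nF) ln Q = −((8.314×310)/(3×96485))(-5.457) = 0.0486 V.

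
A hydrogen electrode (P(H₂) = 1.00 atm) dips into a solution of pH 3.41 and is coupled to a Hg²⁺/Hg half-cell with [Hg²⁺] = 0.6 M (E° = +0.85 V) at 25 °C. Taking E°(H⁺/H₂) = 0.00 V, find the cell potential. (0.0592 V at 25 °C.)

The Hg²⁺/Hg couple is the cathode, so E°_cell = 0.85 V; n = 2.
[H⁺] = 10^(−3.41) = 3.9 × 10^-4 M, and Q = [H⁺]^2 / ([Hg²⁺]·P(H₂)) = 2.52 × 10^-7.
E = E° − (0.0592/2) log Q = 0.85 − (0.0592/2)(-6.598) = 1.045 V.

1.05 V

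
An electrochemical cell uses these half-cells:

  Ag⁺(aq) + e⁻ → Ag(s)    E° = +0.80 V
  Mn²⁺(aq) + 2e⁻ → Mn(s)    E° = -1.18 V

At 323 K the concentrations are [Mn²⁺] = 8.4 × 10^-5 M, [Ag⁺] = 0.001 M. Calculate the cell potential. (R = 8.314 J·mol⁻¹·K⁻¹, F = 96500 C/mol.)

1.92 V

The Ag⁺/Ag couple has the higher reduction potential and acts as the cathode, so E°_cell = +0.80 − (-1.18) = 1.98 V.
Balancing electrons gives n = 2; the reaction quotient is Q = [Mn²⁺]/[Ag⁺]^2 = 84.0.
E = E° − (RT/nF) ln Q = 1.98 − (8.314×323)/(2×96500) × (4.431) = 1.980 − 0.062 = 1.918 V.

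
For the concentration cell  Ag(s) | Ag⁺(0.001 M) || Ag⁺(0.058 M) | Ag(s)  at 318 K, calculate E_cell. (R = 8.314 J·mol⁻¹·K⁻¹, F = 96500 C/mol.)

0.11 V

Both half-cells are Ag⁺/Ag, so E°_cell = 0. The concentrated side is the cathode; the cell reaction moves Ag⁺ from high to low concentration with n = 1.
Q = [Ag⁺]_dilute/[Ag⁺]_conc = 0.001/0.058 = 0.0172.
E = 0 − (RT/nF) ln Q = −((8.314×318)/(1×96500))(-4.060) = 0.1112 V.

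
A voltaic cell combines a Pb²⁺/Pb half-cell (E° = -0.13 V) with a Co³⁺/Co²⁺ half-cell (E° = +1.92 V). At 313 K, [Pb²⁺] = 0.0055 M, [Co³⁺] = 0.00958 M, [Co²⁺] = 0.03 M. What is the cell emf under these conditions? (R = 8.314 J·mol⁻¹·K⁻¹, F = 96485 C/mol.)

The Co³⁺/Co²⁺ couple has the higher reduction potential and acts as the cathode, so E°_cell = +1.92 − (-0.13) = 2.05 V.
Balancing electrons gives n = 2; the reaction quotient is Q = [Pb²⁺]·[Co²⁺]^2/[Co³⁺]^2 = 0.0539.
E = E° − (RT/nF) ln Q = 2.05 − (8.314×313)/(2×96485) × (-2.920) = 2.050 + 0.039 = 2.089 V.

2.09 V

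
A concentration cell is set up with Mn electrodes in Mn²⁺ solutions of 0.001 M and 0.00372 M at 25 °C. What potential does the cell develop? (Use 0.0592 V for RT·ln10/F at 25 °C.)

Both half-cells are Mn²⁺/Mn, so E°_cell = 0. The concentrated side is the cathode; the cell reaction moves Mn²⁺ from high to low concentration with n = 2.
Q = [Mn²⁺]_dilute/[Mn²⁺]_conc = 0.001/0.00372 = 0.269.
E = 0 − (0.0592/2) log Q = −(0.0592/2)(-0.571) = 0.0169 V.

0.017 V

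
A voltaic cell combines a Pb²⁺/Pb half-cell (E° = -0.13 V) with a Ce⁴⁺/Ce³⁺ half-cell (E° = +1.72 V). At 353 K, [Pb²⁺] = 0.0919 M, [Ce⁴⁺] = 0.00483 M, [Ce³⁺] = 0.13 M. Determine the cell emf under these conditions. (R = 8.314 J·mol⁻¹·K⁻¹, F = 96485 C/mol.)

The Ce⁴⁺/Ce³⁺ couple has the higher reduction potential and acts as the cathode, so E°_cell = +1.72 − (-0.13) = 1.85 V.
Balancing electrons gives n = 2; the reaction quotient is Q = [Pb²⁺]·[Ce³⁺]^2/[Ce⁴⁺]^2 = 66.6.
E = E° − (RT/nF) ln Q = 1.85 − (8.314×353)/(2×96485) × (4.198) = 1.850 − 0.064 = 1.786 V.

1.79 V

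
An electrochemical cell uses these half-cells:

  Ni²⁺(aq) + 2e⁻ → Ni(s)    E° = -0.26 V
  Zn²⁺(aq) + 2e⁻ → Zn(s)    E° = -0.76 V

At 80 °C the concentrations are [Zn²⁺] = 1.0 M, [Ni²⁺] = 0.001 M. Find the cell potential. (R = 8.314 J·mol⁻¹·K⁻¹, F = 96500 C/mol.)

The Ni²⁺/Ni couple has the higher reduction potential and acts as the cathode, so E°_cell = -0.26 − (-0.76) = 0.50 V.
Balancing electrons gives n = 2; the reaction quotient is Q = [Zn²⁺]/[Ni²⁺] = 1000.
E = E° − (RT/nF) ln Q = 0.50 − (8.314×353)/(2×96500) × (6.908) = 0.500 − 0.105 = 0.395 V.

0.395 V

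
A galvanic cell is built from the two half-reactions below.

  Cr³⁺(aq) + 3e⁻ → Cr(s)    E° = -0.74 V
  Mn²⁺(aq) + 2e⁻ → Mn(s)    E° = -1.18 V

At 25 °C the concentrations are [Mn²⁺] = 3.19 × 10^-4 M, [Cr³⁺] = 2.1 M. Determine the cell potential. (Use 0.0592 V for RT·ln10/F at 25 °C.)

The Cr³⁺/Cr couple has the higher reduction potential and acts as the cathode, so E°_cell = -0.74 − (-1.18) = 0.44 V.
Balancing electrons gives n = 6; the reaction quotient is Q = [Mn²⁺]^3/[Cr³⁺]^2 = 7.36 × 10^-12.
At 25 °C, E = E° − (0.0592/n) log Q = 0.44 − (0.0592/6)(-11.133) = 0.440 + 0.110 = 0.550 V.

0.550 V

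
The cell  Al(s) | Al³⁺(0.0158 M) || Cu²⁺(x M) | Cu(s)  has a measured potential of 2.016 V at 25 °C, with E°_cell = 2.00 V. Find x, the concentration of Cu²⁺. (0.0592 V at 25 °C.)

From the Nernst equation, log Q = n(E° − E)/0.0592 = 6(2.00 − 2.016)/0.0592 = -1.622, so Q = 0.0239.
With Q = [Al³⁺]^2/[Cu²⁺]^3 and the known concentrations, [Cu²⁺]^3 in the denominator gives [Cu²⁺] = 0.22 M.

0.22 M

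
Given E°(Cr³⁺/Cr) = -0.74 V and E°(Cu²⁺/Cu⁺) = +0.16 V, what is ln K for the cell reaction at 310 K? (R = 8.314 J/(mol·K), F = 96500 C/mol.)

E°_cell = +0.16 − (-0.74) = 0.90 V, with n = 3 electrons transferred.
At equilibrium E = 0, so the Nernst equation gives ln K = nFE°/RT = (3)(96500)(0.90)/((8.314)(310)) = 101.09.

ln K = 101.1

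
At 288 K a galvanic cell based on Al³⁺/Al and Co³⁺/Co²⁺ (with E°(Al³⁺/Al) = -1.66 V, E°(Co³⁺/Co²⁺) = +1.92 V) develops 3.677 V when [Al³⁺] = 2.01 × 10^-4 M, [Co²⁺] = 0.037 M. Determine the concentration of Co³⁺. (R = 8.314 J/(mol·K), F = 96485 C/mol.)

From the Nernst equation, ln Q = nF(E° − E)/RT = 3×96485×(3.58 − 3.677)/(8.314×288) = -11.726, so Q = 8.08 × 10^-6.
With Q = [Al³⁺]·[Co²⁺]^3/[Co³⁺]^3 and the known concentrations, [Co³⁺]^3 in the denominator gives [Co³⁺] = 0.11 M.

0.11 M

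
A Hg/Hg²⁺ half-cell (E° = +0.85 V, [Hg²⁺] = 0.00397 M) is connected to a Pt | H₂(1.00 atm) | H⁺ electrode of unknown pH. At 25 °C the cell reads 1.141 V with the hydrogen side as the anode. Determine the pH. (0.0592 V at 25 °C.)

pH = 6.12

E°_cell = 0.85 V and n = 2.
log Q = n(E° − E)/0.0592 = 2×(0.85 − 1.141)/0.0592 = -9.831.
With Q = [H⁺]^2 / ([Hg²⁺]·P(H₂)), solving for [H⁺] gives log[H⁺] = -6.116, so pH = 6.12.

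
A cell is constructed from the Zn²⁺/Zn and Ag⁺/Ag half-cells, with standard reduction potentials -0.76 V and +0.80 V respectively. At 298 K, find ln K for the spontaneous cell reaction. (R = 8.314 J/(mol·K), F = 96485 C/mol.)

E°_cell = +0.80 − (-0.76) = 1.56 V, with n = 2 electrons transferred.
At equilibrium E = 0, so the Nernst equation gives ln K = nFE°/RT = (2)(96485)(1.56)/((8.314)(298)) = 121.50.

ln K = 121.5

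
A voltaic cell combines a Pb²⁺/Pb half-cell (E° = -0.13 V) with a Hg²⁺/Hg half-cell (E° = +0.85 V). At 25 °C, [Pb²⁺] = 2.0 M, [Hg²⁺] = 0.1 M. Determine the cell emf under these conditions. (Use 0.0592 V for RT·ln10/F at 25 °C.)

0.941 V

The Hg²⁺/Hg couple has the higher reduction potential and acts as the cathode, so E°_cell = +0.85 − (-0.13) = 0.98 V.
Balancing electrons gives n = 2; the reaction quotient is Q = [Pb²⁺]/[Hg²⁺] = 20.0.
At 25 °C, E = E° − (0.0592/n) log Q = 0.98 − (0.0592/2)(1.301) = 0.980 − 0.039 = 0.941 V.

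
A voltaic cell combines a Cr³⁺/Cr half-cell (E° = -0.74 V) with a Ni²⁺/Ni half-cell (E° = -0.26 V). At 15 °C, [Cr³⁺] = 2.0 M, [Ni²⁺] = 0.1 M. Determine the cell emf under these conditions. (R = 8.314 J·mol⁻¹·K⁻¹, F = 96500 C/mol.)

The Ni²⁺/Ni couple has the higher reduction potential and acts as the cathode, so E°_cell = -0.26 − (-0.74) = 0.48 V.
Balancing electrons gives n = 6; the reaction quotient is Q = [Cr³⁺]^2/[Ni²⁺]^3 = 4000.
E = E° − (RT/nF) ln Q = 0.48 − (8.314×288)/(6×96500) × (8.294) = 0.480 − 0.034 = 0.446 V.

0.446 V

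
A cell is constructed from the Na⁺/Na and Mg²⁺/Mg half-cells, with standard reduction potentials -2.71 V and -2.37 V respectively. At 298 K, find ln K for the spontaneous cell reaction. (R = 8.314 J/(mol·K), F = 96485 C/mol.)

E°_cell = -2.37 − (-2.71) = 0.34 V, with n = 2 electrons transferred.
At equilibrium E = 0, so the Nernst equation gives ln K = nFE°/RT = (2)(96485)(0.34)/((8.314)(298)) = 26.48.

ln K = 26.5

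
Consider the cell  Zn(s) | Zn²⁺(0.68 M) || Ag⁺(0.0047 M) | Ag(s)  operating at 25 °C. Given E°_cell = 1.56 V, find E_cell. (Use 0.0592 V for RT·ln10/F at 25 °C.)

Balancing electrons gives n = 2; the reaction quotient is Q = [Zn²⁺]/[Ag⁺]^2 = 3.08 × 10^4.
At 25 °C, E = E° − (0.0592/n) log Q = 1.56 − (0.0592/2)(4.488) = 1.560 − 0.133 = 1.427 V.

1.43 V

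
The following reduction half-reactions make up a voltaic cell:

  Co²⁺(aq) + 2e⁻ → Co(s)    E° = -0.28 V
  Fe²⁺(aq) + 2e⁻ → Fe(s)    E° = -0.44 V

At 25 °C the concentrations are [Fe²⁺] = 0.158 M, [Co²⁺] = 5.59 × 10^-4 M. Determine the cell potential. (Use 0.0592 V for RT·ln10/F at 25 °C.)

The Co²⁺/Co couple has the higher reduction potential and acts as the cathode, so E°_cell = -0.28 − (-0.44) = 0.16 V.
Balancing electrons gives n = 2; the reaction quotient is Q = [Fe²⁺]/[Co²⁺] = 283.
At 25 °C, E = E° − (0.0592/n) log Q = 0.16 − (0.0592/2)(2.451) = 0.160 − 0.073 = 0.087 V.

0.087 V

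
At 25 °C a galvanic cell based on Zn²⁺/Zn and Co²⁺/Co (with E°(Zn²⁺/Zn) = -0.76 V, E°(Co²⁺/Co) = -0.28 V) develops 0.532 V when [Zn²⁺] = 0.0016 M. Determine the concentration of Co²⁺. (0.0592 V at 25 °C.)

From the Nernst equation, log Q = n(E° − E)/0.0592 = 2(0.48 − 0.532)/0.0592 = -1.757, so Q = 0.0175.
With Q = [Zn²⁺]/[Co²⁺] and the known concentrations, [Co²⁺] in the denominator gives [Co²⁺] = 0.091 M.

0.091 M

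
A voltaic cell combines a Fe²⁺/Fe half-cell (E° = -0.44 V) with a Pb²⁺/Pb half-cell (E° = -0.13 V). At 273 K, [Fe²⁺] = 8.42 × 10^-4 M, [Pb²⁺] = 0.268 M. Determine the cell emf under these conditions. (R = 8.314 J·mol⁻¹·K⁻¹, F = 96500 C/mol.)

0.378 V

The Pb²⁺/Pb couple has the higher reduction potential and acts as the cathode, so E°_cell = -0.13 − (-0.44) = 0.31 V.
Balancing electrons gives n = 2; the reaction quotient is Q = [Fe²⁺]/[Pb²⁺] = 0.00314.
E = E° − (RT/nF) ln Q = 0.31 − (8.314×273)/(2×96500) × (-5.763) = 0.310 + 0.068 = 0.378 V.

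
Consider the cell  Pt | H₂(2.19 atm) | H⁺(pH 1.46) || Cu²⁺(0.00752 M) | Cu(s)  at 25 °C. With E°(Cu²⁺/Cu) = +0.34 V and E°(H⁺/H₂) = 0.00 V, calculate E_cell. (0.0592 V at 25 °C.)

0.37 V

The Cu²⁺/Cu couple is the cathode, so E°_cell = 0.34 V; n = 2.
[H⁺] = 10^(−1.46) = 0.035 M, and Q = [H⁺]^2 / ([Cu²⁺]·P(H₂)) = 0.0730.
E = E° − (0.0592/2) log Q = 0.34 − (0.0592/2)(-1.137) = 0.374 V.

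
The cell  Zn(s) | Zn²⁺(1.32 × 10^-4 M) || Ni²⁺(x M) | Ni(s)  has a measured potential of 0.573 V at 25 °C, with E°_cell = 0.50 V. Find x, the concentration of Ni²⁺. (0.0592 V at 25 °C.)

0.039 M

From the Nernst equation, log Q = n(E° − E)/0.0592 = 2(0.50 − 0.573)/0.0592 = -2.466, so Q = 0.00342.
With Q = [Zn²⁺]/[Ni²⁺] and the known concentrations, [Ni²⁺] in the denominator gives [Ni²⁺] = 0.039 M.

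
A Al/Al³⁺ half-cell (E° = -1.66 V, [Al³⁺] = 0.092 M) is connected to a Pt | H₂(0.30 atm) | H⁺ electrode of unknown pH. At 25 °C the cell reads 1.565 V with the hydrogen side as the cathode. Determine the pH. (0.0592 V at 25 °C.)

pH = 2.21

E°_cell = 1.66 V and n = 6.
log Q = n(E° − E)/0.0592 = 6×(1.66 − 1.565)/0.0592 = 9.628.
With Q = [Al³⁺]^2·P(H₂)^3 / [H⁺]^6, solving for [H⁺] gives log[H⁺] = -2.212, so pH = 2.21.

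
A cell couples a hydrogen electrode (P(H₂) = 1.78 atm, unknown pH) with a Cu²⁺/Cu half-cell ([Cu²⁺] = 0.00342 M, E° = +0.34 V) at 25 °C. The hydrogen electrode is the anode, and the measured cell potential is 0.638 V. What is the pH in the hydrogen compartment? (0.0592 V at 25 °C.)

E°_cell = 0.34 V and n = 2.
log Q = n(E° − E)/0.0592 = 2×(0.34 − 0.638)/0.0592 = -10.068.
With Q = [H⁺]^2 / ([Cu²⁺]·P(H₂)), solving for [H⁺] gives log[H⁺] = -6.142, so pH = 6.14.

pH = 6.14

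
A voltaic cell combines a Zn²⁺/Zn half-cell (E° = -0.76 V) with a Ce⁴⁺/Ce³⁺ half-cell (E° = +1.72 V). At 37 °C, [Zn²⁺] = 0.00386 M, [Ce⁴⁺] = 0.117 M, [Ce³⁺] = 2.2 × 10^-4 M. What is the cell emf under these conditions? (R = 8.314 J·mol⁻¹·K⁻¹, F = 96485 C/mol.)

2.72 V

The Ce⁴⁺/Ce³⁺ couple has the higher reduction potential and acts as the cathode, so E°_cell = +1.72 − (-0.76) = 2.48 V.
Balancing electrons gives n = 2; the reaction quotient is Q = [Zn²⁺]·[Ce³⁺]^2/[Ce⁴⁺]^2 = 1.36 × 10^-8.
E = E° − (RT/nF) ln Q = 2.48 − (8.314×310)/(2×96485) × (-18.110) = 2.480 + 0.242 = 2.722 V.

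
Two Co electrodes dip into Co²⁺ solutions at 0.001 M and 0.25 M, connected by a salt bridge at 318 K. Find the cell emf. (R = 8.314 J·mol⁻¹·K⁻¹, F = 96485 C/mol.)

0.076 V

Both half-cells are Co²⁺/Co, so E°_cell = 0. The concentrated side is the cathode; the cell reaction moves Co²⁺ from high to low concentration with n = 2.
Q = [Co²⁺]_dilute/[Co²⁺]_conc = 0.001/0.25 = 0.00400.
E = 0 − (RT/nF) ln Q = −((8.314×318)/(2×96485))(-5.521) = 0.0756 V.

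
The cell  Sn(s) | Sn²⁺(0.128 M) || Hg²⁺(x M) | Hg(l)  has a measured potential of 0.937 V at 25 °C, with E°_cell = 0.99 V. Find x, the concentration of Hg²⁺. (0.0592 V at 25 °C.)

0.0021 M

From the Nernst equation, log Q = n(E° − E)/0.0592 = 2(0.99 − 0.937)/0.0592 = 1.791, so Q = 61.7.
With Q = [Sn²⁺]/[Hg²⁺] and the known concentrations, [Hg²⁺] in the denominator gives [Hg²⁺] = 0.0021 M.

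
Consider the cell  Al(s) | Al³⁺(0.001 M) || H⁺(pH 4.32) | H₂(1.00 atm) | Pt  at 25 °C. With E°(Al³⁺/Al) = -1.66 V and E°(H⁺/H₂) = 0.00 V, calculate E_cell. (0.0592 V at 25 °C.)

The hydrogen couple is the cathode, so E°_cell = 1.66 V; n = 6.
[H⁺] = 10^(−4.32) = 4.8 × 10^-5 M, and Q = [Al³⁺]^2·P(H₂)^3 / [H⁺]^6 = 8.32 × 10^19.
E = E° − (0.0592/6) log Q = 1.66 − (0.0592/6)(19.920) = 1.463 V.

1.46 V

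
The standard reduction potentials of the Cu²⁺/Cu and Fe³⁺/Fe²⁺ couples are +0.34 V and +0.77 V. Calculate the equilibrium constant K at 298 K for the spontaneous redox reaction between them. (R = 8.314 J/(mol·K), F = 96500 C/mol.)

E°_cell = +0.77 − (+0.34) = 0.43 V, with n = 2 electrons transferred.
At equilibrium E = 0, so the Nernst equation gives ln K = nFE°/RT = (2)(96500)(0.43)/((8.314)(298)) = 33.50.
K = e^33.50 = 3.5 × 10^14.

3.5 × 10^14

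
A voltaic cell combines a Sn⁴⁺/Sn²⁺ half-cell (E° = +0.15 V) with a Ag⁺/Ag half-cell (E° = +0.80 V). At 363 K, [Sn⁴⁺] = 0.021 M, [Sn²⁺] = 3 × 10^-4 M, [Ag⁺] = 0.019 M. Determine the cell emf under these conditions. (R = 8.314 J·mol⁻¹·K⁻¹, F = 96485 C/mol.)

0.460 V

The Ag⁺/Ag couple has the higher reduction potential and acts as the cathode, so E°_cell = +0.80 − (+0.15) = 0.65 V.
Balancing electrons gives n = 2; the reaction quotient is Q = [Sn⁴⁺]/([Sn²⁺]·[Ag⁺]^2) = 1.94 × 10^5.
E = E° − (RT/nF) ln Q = 0.65 − (8.314×363)/(2×96485) × (12.175) = 0.650 − 0.190 = 0.460 V.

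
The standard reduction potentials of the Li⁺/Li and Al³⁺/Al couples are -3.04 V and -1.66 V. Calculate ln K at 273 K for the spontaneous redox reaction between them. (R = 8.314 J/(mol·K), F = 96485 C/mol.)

ln K = 176.0

E°_cell = -1.66 − (-3.04) = 1.38 V, with n = 3 electrons transferred.
At equilibrium E = 0, so the Nernst equation gives ln K = nFE°/RT = (3)(96485)(1.38)/((8.314)(273)) = 175.99.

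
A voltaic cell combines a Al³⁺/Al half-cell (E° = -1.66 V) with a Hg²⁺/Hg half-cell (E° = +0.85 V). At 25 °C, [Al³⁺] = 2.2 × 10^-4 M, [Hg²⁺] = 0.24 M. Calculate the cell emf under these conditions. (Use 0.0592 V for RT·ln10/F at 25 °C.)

The Hg²⁺/Hg couple has the higher reduction potential and acts as the cathode, so E°_cell = +0.85 − (-1.66) = 2.51 V.
Balancing electrons gives n = 6; the reaction quotient is Q = [Al³⁺]^2/[Hg²⁺]^3 = 3.5 × 10^-6.
At 25 °C, E = E° − (0.0592/n) log Q = 2.51 − (0.0592/6)(-5.456) = 2.510 + 0.054 = 2.564 V.

2.56 V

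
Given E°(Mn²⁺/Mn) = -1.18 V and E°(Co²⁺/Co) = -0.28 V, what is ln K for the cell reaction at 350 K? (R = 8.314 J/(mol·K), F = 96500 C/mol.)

E°_cell = -0.28 − (-1.18) = 0.90 V, with n = 2 electrons transferred.
At equilibrium E = 0, so the Nernst equation gives ln K = nFE°/RT = (2)(96500)(0.90)/((8.314)(350)) = 59.69.

ln K = 59.7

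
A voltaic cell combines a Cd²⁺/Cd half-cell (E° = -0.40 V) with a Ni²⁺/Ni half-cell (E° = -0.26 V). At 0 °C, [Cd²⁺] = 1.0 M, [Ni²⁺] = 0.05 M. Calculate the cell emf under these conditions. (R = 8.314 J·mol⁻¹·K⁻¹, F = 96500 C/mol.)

0.105 V

The Ni²⁺/Ni couple has the higher reduction potential and acts as the cathode, so E°_cell = -0.26 − (-0.40) = 0.14 V.
Balancing electrons gives n = 2; the reaction quotient is Q = [Cd²⁺]/[Ni²⁺] = 20.0.
E = E° − (RT/nF) ln Q = 0.14 − (8.314×273)/(2×96500) × (2.996) = 0.140 − 0.035 = 0.105 V.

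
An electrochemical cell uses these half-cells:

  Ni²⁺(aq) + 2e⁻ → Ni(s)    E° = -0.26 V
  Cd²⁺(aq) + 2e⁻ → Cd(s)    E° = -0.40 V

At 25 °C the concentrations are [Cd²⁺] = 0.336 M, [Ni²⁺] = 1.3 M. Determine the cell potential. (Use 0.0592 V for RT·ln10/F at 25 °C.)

0.157 V

The Ni²⁺/Ni couple has the higher reduction potential and acts as the cathode, so E°_cell = -0.26 − (-0.40) = 0.14 V.
Balancing electrons gives n = 2; the reaction quotient is Q = [Cd²⁺]/[Ni²⁺] = 0.258.
At 25 °C, E = E° − (0.0592/n) log Q = 0.14 − (0.0592/2)(-0.588) = 0.140 + 0.017 = 0.157 V.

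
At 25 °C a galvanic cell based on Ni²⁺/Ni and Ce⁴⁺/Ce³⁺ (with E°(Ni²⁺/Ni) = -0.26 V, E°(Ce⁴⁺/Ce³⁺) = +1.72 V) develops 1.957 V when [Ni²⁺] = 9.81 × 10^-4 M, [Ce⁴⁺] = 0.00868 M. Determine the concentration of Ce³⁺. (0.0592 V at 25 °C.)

0.68 M

From the Nernst equation, log Q = n(E° − E)/0.0592 = 2(1.98 − 1.957)/0.0592 = 0.777, so Q = 5.98.
With Q = [Ni²⁺]·[Ce³⁺]^2/[Ce⁴⁺]^2 and the known concentrations, [Ce³⁺]^2 in the numerator gives [Ce³⁺] = 0.68 M.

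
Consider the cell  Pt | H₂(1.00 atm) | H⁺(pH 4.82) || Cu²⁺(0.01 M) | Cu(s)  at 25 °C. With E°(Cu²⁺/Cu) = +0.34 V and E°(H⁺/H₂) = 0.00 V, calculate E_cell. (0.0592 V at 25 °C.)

The Cu²⁺/Cu couple is the cathode, so E°_cell = 0.34 V; n = 2.
[H⁺] = 10^(−4.82) = 1.5 × 10^-5 M, and Q = [H⁺]^2 / ([Cu²⁺]·P(H₂)) = 2.29 × 10^-8.
E = E° − (0.0592/2) log Q = 0.34 − (0.0592/2)(-7.640) = 0.566 V.

0.57 V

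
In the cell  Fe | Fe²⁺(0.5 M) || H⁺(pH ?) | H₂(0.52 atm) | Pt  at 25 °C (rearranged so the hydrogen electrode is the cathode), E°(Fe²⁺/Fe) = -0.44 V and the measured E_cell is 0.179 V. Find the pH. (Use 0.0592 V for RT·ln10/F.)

E°_cell = 0.44 V and n = 2.
log Q = n(E° − E)/0.0592 = 2×(0.44 − 0.179)/0.0592 = 8.818.
With Q = [Fe²⁺]·P(H₂) / [H⁺]^2, solving for [H⁺] gives log[H⁺] = -4.701, so pH = 4.70.

pH = 4.70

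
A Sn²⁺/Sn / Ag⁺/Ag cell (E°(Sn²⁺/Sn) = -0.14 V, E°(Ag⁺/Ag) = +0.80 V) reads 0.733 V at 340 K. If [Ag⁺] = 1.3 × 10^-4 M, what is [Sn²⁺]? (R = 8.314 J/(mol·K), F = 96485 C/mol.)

From the Nernst equation, ln Q = nF(E° − E)/RT = 2×96485×(0.94 − 0.733)/(8.314×340) = 14.131, so Q = 1.37 × 10^6.
With Q = [Sn²⁺]/[Ag⁺]^2 and the known concentrations, [Sn²⁺] in the numerator gives [Sn²⁺] = 0.023 M.

0.023 M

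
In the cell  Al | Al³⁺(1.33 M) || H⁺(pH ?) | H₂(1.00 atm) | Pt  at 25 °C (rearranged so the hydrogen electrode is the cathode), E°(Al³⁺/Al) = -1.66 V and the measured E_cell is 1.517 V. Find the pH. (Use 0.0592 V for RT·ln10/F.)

pH = 2.37

E°_cell = 1.66 V and n = 6.
log Q = n(E° − E)/0.0592 = 6×(1.66 − 1.517)/0.0592 = 14.493.
With Q = [Al³⁺]^2·P(H₂)^3 / [H⁺]^6, solving for [H⁺] gives log[H⁺] = -2.374, so pH = 2.37.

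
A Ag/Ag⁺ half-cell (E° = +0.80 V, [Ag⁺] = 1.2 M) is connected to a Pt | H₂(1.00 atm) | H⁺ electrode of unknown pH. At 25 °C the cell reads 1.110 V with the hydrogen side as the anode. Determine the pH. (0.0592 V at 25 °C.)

pH = 5.16

E°_cell = 0.80 V and n = 2.
log Q = n(E° − E)/0.0592 = 2×(0.80 − 1.110)/0.0592 = -10.473.
With Q = [H⁺]^2 / ([Ag⁺]^2·P(H₂)), solving for [H⁺] gives log[H⁺] = -5.157, so pH = 5.16.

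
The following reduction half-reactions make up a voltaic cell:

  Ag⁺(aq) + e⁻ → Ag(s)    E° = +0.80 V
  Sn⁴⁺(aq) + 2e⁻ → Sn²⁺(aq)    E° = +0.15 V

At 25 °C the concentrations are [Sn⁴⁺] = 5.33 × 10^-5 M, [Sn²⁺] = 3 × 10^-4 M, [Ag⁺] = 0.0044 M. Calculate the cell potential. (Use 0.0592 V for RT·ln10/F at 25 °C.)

0.533 V

The Ag⁺/Ag couple has the higher reduction potential and acts as the cathode, so E°_cell = +0.80 − (+0.15) = 0.65 V.
Balancing electrons gives n = 2; the reaction quotient is Q = [Sn⁴⁺]/([Sn²⁺]·[Ag⁺]^2) = 9180.
At 25 °C, E = E° − (0.0592/n) log Q = 0.65 − (0.0592/2)(3.963) = 0.650 − 0.117 = 0.533 V.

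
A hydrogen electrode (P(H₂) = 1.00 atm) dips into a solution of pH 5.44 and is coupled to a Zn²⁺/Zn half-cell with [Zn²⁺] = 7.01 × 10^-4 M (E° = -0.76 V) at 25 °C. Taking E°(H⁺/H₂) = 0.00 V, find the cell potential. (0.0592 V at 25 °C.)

0.53 V

The hydrogen couple is the cathode, so E°_cell = 0.76 V; n = 2.
[H⁺] = 10^(−5.44) = 3.6 × 10^-6 M, and Q = [Zn²⁺]·P(H₂) / [H⁺]^2 = 5.32 × 10^7.
E = E° − (0.0592/2) log Q = 0.76 − (0.0592/2)(7.726) = 0.531 V.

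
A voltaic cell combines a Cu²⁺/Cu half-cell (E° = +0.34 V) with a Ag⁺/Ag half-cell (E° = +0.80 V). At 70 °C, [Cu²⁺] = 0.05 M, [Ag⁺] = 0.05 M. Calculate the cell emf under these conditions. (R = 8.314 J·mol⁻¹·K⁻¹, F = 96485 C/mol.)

The Ag⁺/Ag couple has the higher reduction potential and acts as the cathode, so E°_cell = +0.80 − (+0.34) = 0.46 V.
Balancing electrons gives n = 2; the reaction quotient is Q = [Cu²⁺]/[Ag⁺]^2 = 20.0.
E = E° − (RT/nF) ln Q = 0.46 − (8.314×343)/(2×96485) × (2.996) = 0.460 − 0.044 = 0.416 V.

0.416 V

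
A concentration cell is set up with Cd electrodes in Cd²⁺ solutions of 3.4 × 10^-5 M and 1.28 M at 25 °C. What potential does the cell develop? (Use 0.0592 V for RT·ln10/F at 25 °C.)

0.14 V

Both half-cells are Cd²⁺/Cd, so E°_cell = 0. The concentrated side is the cathode; the cell reaction moves Cd²⁺ from high to low concentration with n = 2.
Q = [Cd²⁺]_dilute/[Cd²⁺]_conc = 3.4 × 10^-5/1.28 = 2.66 × 10^-5.
E = 0 − (0.0592/2) log Q = −(0.0592/2)(-4.576) = 0.1354 V.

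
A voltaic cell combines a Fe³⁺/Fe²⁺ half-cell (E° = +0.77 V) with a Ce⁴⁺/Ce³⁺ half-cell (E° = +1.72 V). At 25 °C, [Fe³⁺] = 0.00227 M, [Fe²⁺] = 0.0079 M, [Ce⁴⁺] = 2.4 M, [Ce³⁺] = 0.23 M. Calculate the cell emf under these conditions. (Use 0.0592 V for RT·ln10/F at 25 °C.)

1.04 V

The Ce⁴⁺/Ce³⁺ couple has the higher reduction potential and acts as the cathode, so E°_cell = +1.72 − (+0.77) = 0.95 V.
Balancing electrons gives n = 1; the reaction quotient is Q = [Fe³⁺]·[Ce³⁺]/([Fe²⁺]·[Ce⁴⁺]) = 0.0275.
At 25 °C, E = E° − (0.0592/n) log Q = 0.95 − (0.0592/1)(-1.560) = 0.950 + 0.092 = 1.042 V.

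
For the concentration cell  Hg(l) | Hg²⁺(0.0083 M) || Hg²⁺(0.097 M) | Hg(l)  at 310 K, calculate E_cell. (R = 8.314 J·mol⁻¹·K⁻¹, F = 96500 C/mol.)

0.033 V

Both half-cells are Hg²⁺/Hg, so E°_cell = 0. The concentrated side is the cathode; the cell reaction moves Hg²⁺ from high to low concentration with n = 2.
Q = [Hg²⁺]_dilute/[Hg²⁺]_conc = 0.0083/0.097 = 0.0856.
E = 0 − (RT/nF) ln Q = −((8.314×310)/(2×96500))(-2.458) = 0.0328 V.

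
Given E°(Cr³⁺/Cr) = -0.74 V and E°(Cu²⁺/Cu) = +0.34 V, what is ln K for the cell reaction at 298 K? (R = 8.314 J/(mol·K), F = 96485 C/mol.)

ln K = 252.4

E°_cell = +0.34 − (-0.74) = 1.08 V, with n = 6 electrons transferred.
At equilibrium E = 0, so the Nernst equation gives ln K = nFE°/RT = (6)(96485)(1.08)/((8.314)(298)) = 252.35.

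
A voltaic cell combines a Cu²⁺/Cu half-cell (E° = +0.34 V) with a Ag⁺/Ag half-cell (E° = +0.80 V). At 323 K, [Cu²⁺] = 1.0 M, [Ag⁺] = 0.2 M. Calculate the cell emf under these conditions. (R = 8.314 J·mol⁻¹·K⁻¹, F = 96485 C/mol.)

The Ag⁺/Ag couple has the higher reduction potential and acts as the cathode, so E°_cell = +0.80 − (+0.34) = 0.46 V.
Balancing electrons gives n = 2; the reaction quotient is Q = [Cu²⁺]/[Ag⁺]^2 = 25.0.
E = E° − (RT/nF) ln Q = 0.46 − (8.314×323)/(2×96485) × (3.219) = 0.460 − 0.045 = 0.415 V.

0.415 V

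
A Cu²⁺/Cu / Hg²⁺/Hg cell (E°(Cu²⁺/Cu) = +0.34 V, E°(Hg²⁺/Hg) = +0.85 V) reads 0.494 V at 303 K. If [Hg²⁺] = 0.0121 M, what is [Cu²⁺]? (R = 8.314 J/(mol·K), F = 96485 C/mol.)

0.041 M

From the Nernst equation, ln Q = nF(E° − E)/RT = 2×96485×(0.51 − 0.494)/(8.314×303) = 1.226, so Q = 3.41.
With Q = [Cu²⁺]/[Hg²⁺] and the known concentrations, [Cu²⁺] in the numerator gives [Cu²⁺] = 0.041 M.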